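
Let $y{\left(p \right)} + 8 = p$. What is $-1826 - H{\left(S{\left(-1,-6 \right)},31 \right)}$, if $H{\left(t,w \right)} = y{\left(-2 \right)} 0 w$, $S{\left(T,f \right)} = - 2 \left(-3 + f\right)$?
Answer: $-1826$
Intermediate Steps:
$y{\left(p \right)} = -8 + p$
$S{\left(T,f \right)} = 6 - 2 f$
$H{\left(t,w \right)} = 0$ ($H{\left(t,w \right)} = \left(-8 - 2\right) 0 w = \left(-10\right) 0 w = 0 w = 0$)
$-1826 - H{\left(S{\left(-1,-6 \right)},31 \right)} = -1826 - 0 = -1826 + 0 = -1826$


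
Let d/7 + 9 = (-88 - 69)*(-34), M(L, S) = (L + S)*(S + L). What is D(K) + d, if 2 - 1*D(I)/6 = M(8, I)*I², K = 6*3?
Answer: -1276829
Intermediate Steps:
M(L, S) = (L + S)² (M(L, S) = (L + S)*(L + S) = (L + S)²)
K = 18
D(I) = 12 - 6*I²*(8 + I)² (D(I) = 12 - 6*(8 + I)²*I² = 12 - 6*I²*(8 + I)²)
d = 37303 (d = -63 + 7*((-88 - 69)*(-34)) = -63 + 7*(-157*(-34)) = -63 + 7*5338 = -63 + 37366 = 37303)
D(K) + d = (12 - 6*18²*(8 + 18)²) + 37303 = (12 - 6*324*26²) + 37303 = (12 - 6*324*676) + 37303 = (12 - 1314144) + 37303 = -1314132 + 37303 = -1276829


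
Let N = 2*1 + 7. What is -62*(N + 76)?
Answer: -5270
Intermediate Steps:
N = 9 (N = 2 + 7 = 9)
-62*(N + 76) = -62*(9 + 76) = -62*85 = -5270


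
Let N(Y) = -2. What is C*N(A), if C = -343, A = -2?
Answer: 686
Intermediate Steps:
C*N(A) = -343*(-2) = 686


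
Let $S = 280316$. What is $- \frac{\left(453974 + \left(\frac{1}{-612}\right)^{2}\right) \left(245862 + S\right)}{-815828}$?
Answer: $\frac{44733874514560273}{152781741216} \approx 2.928 \cdot 10^{5}$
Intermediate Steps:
$- \frac{\left(453974 + \left(\frac{1}{-612}\right)^{2}\right) \left(245862 + S\right)}{-815828} = - \frac{\left(453974 + \left(\frac{1}{-612}\right)^{2}\right) \left(245862 + 280316\right)}{-815828} = - \frac{\left(453974 + \left(- \frac{1}{612}\right)^{2}\right) 526178 \left(-1\right)}{815828} = - \frac{\left(453974 + \frac{1}{374544}\right) 526178 \left(-1\right)}{815828} = - \frac{\frac{170033237857}{374544} \cdot 526178 \left(-1\right)}{815828} = - \frac{44733874514560273 \left(-1\right)}{187272 \cdot 815828} = \left(-1\right) \left(- \frac{44733874514560273}{152781741216}\right) = \frac{44733874514560273}{152781741216}$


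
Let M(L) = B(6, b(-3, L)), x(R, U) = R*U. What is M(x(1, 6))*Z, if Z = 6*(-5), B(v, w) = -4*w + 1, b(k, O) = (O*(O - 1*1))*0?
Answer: -30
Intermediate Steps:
b(k, O) = 0 (b(k, O) = (O*(O - 1))*0 = (O*(-1 + O))*0 = 0)
B(v, w) = 1 - 4*w
M(L) = 1 (M(L) = 1 - 4*0 = 1 + 0 = 1)
Z = -30
M(x(1, 6))*Z = 1*(-30) = -30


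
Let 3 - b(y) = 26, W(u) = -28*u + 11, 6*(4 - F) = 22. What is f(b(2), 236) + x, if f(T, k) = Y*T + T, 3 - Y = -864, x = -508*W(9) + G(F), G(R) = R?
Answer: 307393/3 ≈ 1.0246e+5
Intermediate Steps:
F = 1/3 (F = 4 - 1/6*22 = 4 - 11/3 = 1/3 ≈ 0.33333)
W(u) = 11 - 28*u
x = 367285/3 (x = -508*(11 - 28*9) + 1/3 = -508*(11 - 252) + 1/3 = -508*(-241) + 1/3 = 122428 + 1/3 = 367285/3 ≈ 1.2243e+5)
b(y) = -23 (b(y) = 3 - 1*26 = 3 - 26 = -23)
Y = 867 (Y = 3 - 1*(-864) = 3 + 864 = 867)
f(T, k) = 868*T (f(T, k) = 867*T + T = 868*T)
f(b(2), 236) + x = 868*(-23) + 367285/3 = -19964 + 367285/3 = 307393/3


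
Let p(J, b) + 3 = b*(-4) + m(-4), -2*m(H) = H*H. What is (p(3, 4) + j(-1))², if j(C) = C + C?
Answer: 841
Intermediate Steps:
m(H) = -H²/2 (m(H) = -H*H/2 = -H²/2)
p(J, b) = -11 - 4*b (p(J, b) = -3 + (b*(-4) - ½*(-4)²) = -3 + (-4*b - ½*16) = -3 + (-4*b - 8) = -3 + (-8 - 4*b) = -11 - 4*b)
j(C) = 2*C
(p(3, 4) + j(-1))² = ((-11 - 4*4) + 2*(-1))² = ((-11 - 16) - 2)² = (-27 - 2)² = (-29)² = 841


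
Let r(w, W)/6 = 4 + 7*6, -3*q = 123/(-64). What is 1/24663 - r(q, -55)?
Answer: -6806987/24663 ≈ -276.00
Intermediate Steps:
q = 41/64 (q = -41/(-64) = -41*(-1)/64 = -1/3*(-123/64) = 41/64 ≈ 0.64063)
r(w, W) = 276 (r(w, W) = 6*(4 + 7*6) = 6*(4 + 42) = 6*46 = 276)
1/24663 - r(q, -55) = 1/24663 - 1*276 = 1/24663 - 276 = -6806987/24663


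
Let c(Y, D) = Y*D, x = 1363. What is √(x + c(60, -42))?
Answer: I*√1157 ≈ 34.015*I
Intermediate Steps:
c(Y, D) = D*Y
√(x + c(60, -42)) = √(1363 - 42*60) = √(1363 - 2520) = √(-1157) = I*√1157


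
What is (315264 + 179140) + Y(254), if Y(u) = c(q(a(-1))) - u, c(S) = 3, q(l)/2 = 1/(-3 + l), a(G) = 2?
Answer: 494153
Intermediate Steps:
q(l) = 2/(-3 + l)
Y(u) = 3 - u
(315264 + 179140) + Y(254) = (315264 + 179140) + (3 - 1*254) = 494404 + (3 - 254) = 494404 - 251 = 494153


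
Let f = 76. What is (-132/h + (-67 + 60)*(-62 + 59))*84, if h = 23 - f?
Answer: 104580/53 ≈ 1973.2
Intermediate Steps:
h = -53 (h = 23 - 1*76 = 23 - 76 = -53)
(-132/h + (-67 + 60)*(-62 + 59))*84 = (-132/(-53) + (-67 + 60)*(-62 + 59))*84 = (-132*(-1/53) - 7*(-3))*84 = (132/53 + 21)*84 = (1245/53)*84 = 104580/53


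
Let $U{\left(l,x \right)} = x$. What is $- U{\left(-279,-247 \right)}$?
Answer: $247$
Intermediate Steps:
$- U{\left(-279,-247 \right)} = \left(-1\right) \left(-247\right) = 247$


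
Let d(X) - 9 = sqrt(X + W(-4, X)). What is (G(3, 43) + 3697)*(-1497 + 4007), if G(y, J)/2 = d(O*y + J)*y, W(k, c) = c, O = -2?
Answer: 9415010 + 15060*sqrt(74) ≈ 9.5446e+6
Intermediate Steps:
d(X) = 9 + sqrt(2)*sqrt(X) (d(X) = 9 + sqrt(X + X) = 9 + sqrt(2*X) = 9 + sqrt(2)*sqrt(X))
G(y, J) = 2*y*(9 + sqrt(2)*sqrt(J - 2*y)) (G(y, J) = 2*((9 + sqrt(2)*sqrt(-2*y + J))*y) = 2*((9 + sqrt(2)*sqrt(J - 2*y))*y) = 2*(y*(9 + sqrt(2)*sqrt(J - 2*y))) = 2*y*(9 + sqrt(2)*sqrt(J - 2*y)))
(G(3, 43) + 3697)*(-1497 + 4007) = (2*3*(9 + sqrt(-4*3 + 2*43)) + 3697)*(-1497 + 4007) = (2*3*(9 + sqrt(-12 + 86)) + 3697)*2510 = (2*3*(9 + sqrt(74)) + 3697)*2510 = ((54 + 6*sqrt(74)) + 3697)*2510 = (3751 + 6*sqrt(74))*2510 = 9415010 + 15060*sqrt(74)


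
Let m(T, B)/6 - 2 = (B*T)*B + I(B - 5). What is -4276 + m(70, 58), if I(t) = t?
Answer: 1408934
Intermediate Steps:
m(T, B) = -18 + 6*B + 6*T*B² (m(T, B) = 12 + 6*((B*T)*B + (B - 5)) = 12 + 6*(T*B² + (-5 + B)) = 12 + 6*(-5 + B + T*B²) = 12 + (-30 + 6*B + 6*T*B²) = -18 + 6*B + 6*T*B²)
-4276 + m(70, 58) = -4276 + (-18 + 6*58 + 6*70*58²) = -4276 + (-18 + 348 + 6*70*3364) = -4276 + (-18 + 348 + 1412880) = -4276 + 1413210 = 1408934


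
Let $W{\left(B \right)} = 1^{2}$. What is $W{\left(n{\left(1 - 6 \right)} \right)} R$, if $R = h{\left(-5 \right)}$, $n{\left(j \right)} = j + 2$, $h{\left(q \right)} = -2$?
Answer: $-2$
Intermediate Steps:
$n{\left(j \right)} = 2 + j$
$W{\left(B \right)} = 1$
$R = -2$
$W{\left(n{\left(1 - 6 \right)} \right)} R = 1 \left(-2\right) = -2$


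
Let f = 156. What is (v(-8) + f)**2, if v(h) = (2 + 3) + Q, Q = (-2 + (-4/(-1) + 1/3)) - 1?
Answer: 237169/9 ≈ 26352.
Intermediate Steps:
Q = 4/3 (Q = (-2 + (-4*(-1) + 1*(1/3))) - 1 = (-2 + (4 + 1/3)) - 1 = (-2 + 13/3) - 1 = 7/3 - 1 = 4/3 ≈ 1.3333)
v(h) = 19/3 (v(h) = (2 + 3) + 4/3 = 5 + 4/3 = 19/3)
(v(-8) + f)**2 = (19/3 + 156)**2 = (487/3)**2 = 237169/9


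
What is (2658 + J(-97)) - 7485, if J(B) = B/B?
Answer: -4826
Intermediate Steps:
J(B) = 1
(2658 + J(-97)) - 7485 = (2658 + 1) - 7485 = 2659 - 7485 = -4826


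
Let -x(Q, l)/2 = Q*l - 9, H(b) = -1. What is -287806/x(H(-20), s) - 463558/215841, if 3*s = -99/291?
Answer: -3013235827027/186054942 ≈ -16195.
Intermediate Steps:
s = -11/97 (s = (-99/291)/3 = (-99*1/291)/3 = (⅓)*(-33/97) = -11/97 ≈ -0.11340)
x(Q, l) = 18 - 2*Q*l (x(Q, l) = -2*(Q*l - 9) = -2*(-9 + Q*l) = 18 - 2*Q*l)
-287806/x(H(-20), s) - 463558/215841 = -287806/(18 - 2*(-1)*(-11/97)) - 463558/215841 = -287806/(18 - 22/97) - 463558*1/215841 = -287806/1724/97 - 463558/215841 = -287806*97/1724 - 463558/215841 = -13958591/862 - 463558/215841 = -3013235827027/186054942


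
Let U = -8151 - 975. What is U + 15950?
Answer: 6824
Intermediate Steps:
U = -9126
U + 15950 = -9126 + 15950 = 6824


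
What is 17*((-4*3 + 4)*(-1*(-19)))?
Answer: -2584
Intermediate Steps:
17*((-4*3 + 4)*(-1*(-19))) = 17*((-12 + 4)*19) = 17*(-8*19) = 17*(-152) = -2584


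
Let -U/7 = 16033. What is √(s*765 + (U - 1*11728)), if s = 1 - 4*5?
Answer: I*√138494 ≈ 372.15*I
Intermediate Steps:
s = -19 (s = 1 - 20 = -19)
U = -112231 (U = -7*16033 = -112231)
√(s*765 + (U - 1*11728)) = √(-19*765 + (-112231 - 1*11728)) = √(-14535 + (-112231 - 11728)) = √(-14535 - 123959) = √(-138494) = I*√138494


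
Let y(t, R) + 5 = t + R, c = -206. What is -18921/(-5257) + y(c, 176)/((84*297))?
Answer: 9629737/2676564 ≈ 3.5978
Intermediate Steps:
y(t, R) = -5 + R + t (y(t, R) = -5 + (t + R) = -5 + (R + t) = -5 + R + t)
-18921/(-5257) + y(c, 176)/((84*297)) = -18921/(-5257) + (-5 + 176 - 206)/((84*297)) = -18921*(-1/5257) - 35/24948 = 2703/751 - 35*1/24948 = 2703/751 - 5/3564 = 9629737/2676564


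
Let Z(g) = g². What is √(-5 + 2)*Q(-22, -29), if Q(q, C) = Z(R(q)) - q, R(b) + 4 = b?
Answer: 698*I*√3 ≈ 1209.0*I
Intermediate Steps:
R(b) = -4 + b
Q(q, C) = (-4 + q)² - q
√(-5 + 2)*Q(-22, -29) = √(-5 + 2)*((-4 - 22)² - 1*(-22)) = √(-3)*((-26)² + 22) = (I*√3)*(676 + 22) = (I*√3)*698 = 698*I*√3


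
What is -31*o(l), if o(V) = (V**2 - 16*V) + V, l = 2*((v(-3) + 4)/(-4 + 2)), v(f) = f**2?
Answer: -11284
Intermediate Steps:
l = -13 (l = 2*(((-3)**2 + 4)/(-4 + 2)) = 2*((9 + 4)/(-2)) = 2*(13*(-1/2)) = 2*(-13/2) = -13)
o(V) = V**2 - 15*V
-31*o(l) = -(-403)*(-15 - 13) = -(-403)*(-28) = -31*364 = -11284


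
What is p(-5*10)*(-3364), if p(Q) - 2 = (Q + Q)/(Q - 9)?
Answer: -733352/59 ≈ -12430.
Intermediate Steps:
p(Q) = 2 + 2*Q/(-9 + Q) (p(Q) = 2 + (Q + Q)/(Q - 9) = 2 + (2*Q)/(-9 + Q) = 2 + 2*Q/(-9 + Q))
p(-5*10)*(-3364) = (2*(-9 + 2*(-5*10))/(-9 - 5*10))*(-3364) = (2*(-9 + 2*(-50))/(-9 - 50))*(-3364) = (2*(-9 - 100)/(-59))*(-3364) = (2*(-1/59)*(-109))*(-3364) = (218/59)*(-3364) = -733352/59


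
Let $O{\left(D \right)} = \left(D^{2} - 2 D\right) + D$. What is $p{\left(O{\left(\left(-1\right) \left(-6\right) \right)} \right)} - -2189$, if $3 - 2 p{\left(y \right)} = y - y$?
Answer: $\frac{4381}{2} \approx 2190.5$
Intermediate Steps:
$O{\left(D \right)} = D^{2} - D$
$p{\left(y \right)} = \frac{3}{2}$ ($p{\left(y \right)} = \frac{3}{2} - \frac{y - y}{2} = \frac{3}{2} - 0 = \frac{3}{2} + 0 = \frac{3}{2}$)
$p{\left(O{\left(\left(-1\right) \left(-6\right) \right)} \right)} - -2189 = \frac{3}{2} - -2189 = \frac{3}{2} + 2189 = \frac{4381}{2}$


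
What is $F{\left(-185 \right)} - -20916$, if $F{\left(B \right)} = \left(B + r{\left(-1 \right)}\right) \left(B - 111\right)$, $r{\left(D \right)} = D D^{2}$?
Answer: $75972$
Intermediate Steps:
$r{\left(D \right)} = D^{3}$
$F{\left(B \right)} = \left(-1 + B\right) \left(-111 + B\right)$ ($F{\left(B \right)} = \left(B + \left(-1\right)^{3}\right) \left(B - 111\right) = \left(B - 1\right) \left(-111 + B\right) = \left(-1 + B\right) \left(-111 + B\right)$)
$F{\left(-185 \right)} - -20916 = \left(111 + \left(-185\right)^{2} - -20720\right) - -20916 = \left(111 + 34225 + 20720\right) + 20916 = 55056 + 20916 = 75972$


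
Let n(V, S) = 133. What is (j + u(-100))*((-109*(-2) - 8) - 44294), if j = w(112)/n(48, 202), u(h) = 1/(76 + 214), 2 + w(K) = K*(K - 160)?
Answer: 34374212454/19285 ≈ 1.7824e+6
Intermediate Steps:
w(K) = -2 + K*(-160 + K) (w(K) = -2 + K*(K - 160) = -2 + K*(-160 + K))
u(h) = 1/290
j = -5378/133 (j = (-2 + 112² - 160*112)/133 = (-2 + 12544 - 17920)*(1/133) = -5378*1/133 = -5378/133 ≈ -40.436)
(j + u(-100))*((-109*(-2) - 8) - 44294) = (-5378/133 + 1/290)*((-109*(-2) - 8) - 44294) = -1559487*((218 - 8) - 44294)/38570 = -1559487*(210 - 44294)/38570 = -1559487/38570*(-44084) = 34374212454/19285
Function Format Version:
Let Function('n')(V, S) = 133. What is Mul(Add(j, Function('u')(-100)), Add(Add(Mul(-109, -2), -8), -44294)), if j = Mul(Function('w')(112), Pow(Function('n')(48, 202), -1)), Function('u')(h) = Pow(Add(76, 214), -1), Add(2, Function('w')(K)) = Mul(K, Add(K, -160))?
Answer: Rational(34374212454, 19285) ≈ 1.7824e+6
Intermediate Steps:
Function('w')(K) = Add(-2, Mul(K, Add(-160, K))) (Function('w')(K) = Add(-2, Mul(K, Add(K, -160))) = Add(-2, Mul(K, Add(-160, K))))
Function('u')(h) = Rational(1, 290) (Function('u')(h) = Pow(290, -1) = Rational(1, 290))
j = Rational(-5378, 133) (j = Mul(Add(-2, Pow(112, 2), Mul(-160, 112)), Pow(133, -1)) = Mul(Add(-2, 12544, -17920), Rational(1, 133)) = Mul(-5378, Rational(1, 133)) = Rational(-5378, 133) ≈ -40.436)
Mul(Add(j, Function('u')(-100)), Add(Add(Mul(-109, -2), -8), -44294)) = Mul(Add(Rational(-5378, 133), Rational(1, 290)), Add(Add(Mul(-109, -2), -8), -44294)) = Mul(Rational(-1559487, 38570), Add(Add(218, -8), -44294)) = Mul(Rational(-1559487, 38570), Add(210, -44294)) = Mul(Rational(-1559487, 38570), -44084) = Rational(34374212454, 19285)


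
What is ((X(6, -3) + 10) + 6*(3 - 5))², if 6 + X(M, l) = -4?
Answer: 144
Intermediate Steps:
X(M, l) = -10 (X(M, l) = -6 - 4 = -10)
((X(6, -3) + 10) + 6*(3 - 5))² = ((-10 + 10) + 6*(3 - 5))² = (0 + 6*(-2))² = (0 - 12)² = (-12)² = 144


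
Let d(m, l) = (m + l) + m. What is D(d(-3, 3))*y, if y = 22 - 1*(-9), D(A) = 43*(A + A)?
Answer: -7998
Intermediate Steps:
d(m, l) = l + 2*m (d(m, l) = (l + m) + m = l + 2*m)
D(A) = 86*A (D(A) = 43*(2*A) = 86*A)
y = 31 (y = 22 + 9 = 31)
D(d(-3, 3))*y = (86*(3 + 2*(-3)))*31 = (86*(3 - 6))*31 = (86*(-3))*31 = -258*31 = -7998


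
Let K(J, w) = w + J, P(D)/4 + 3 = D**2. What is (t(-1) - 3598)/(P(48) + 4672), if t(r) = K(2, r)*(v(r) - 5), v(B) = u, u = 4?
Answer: -3599/13876 ≈ -0.25937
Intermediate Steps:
P(D) = -12 + 4*D**2
K(J, w) = J + w
v(B) = 4
t(r) = -2 - r (t(r) = (2 + r)*(4 - 5) = (2 + r)*(-1) = -2 - r)
(t(-1) - 3598)/(P(48) + 4672) = ((-2 - 1*(-1)) - 3598)/((-12 + 4*48**2) + 4672) = ((-2 + 1) - 3598)/((-12 + 4*2304) + 4672) = (-1 - 3598)/((-12 + 9216) + 4672) = -3599/(9204 + 4672) = -3599/13876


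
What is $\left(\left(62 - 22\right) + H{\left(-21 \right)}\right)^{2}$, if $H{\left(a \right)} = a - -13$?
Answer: $1024$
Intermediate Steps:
$H{\left(a \right)} = 13 + a$ ($H{\left(a \right)} = a + 13 = 13 + a$)
$\left(\left(62 - 22\right) + H{\left(-21 \right)}\right)^{2} = \left(\left(62 - 22\right) + \left(13 - 21\right)\right)^{2} = \left(40 - 8\right)^{2} = 32^{2} = 1024$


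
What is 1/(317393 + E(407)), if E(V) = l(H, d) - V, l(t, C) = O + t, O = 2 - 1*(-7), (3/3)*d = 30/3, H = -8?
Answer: 1/316987 ≈ 3.1547e-6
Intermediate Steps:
d = 10 (d = 30/3 = 30*(1/3) = 10)
O = 9 (O = 2 + 7 = 9)
l(t, C) = 9 + t
E(V) = 1 - V (E(V) = (9 - 8) - V = 1 - V)
1/(317393 + E(407)) = 1/(317393 + (1 - 1*407)) = 1/(317393 + (1 - 407)) = 1/(317393 - 406) = 1/316987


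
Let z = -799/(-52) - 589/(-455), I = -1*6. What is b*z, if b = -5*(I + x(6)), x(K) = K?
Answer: 0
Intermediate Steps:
I = -6
z = 30321/1820 (z = -799*(-1/52) - 589*(-1/455) = 799/52 + 589/455 = 30321/1820 ≈ 16.660)
b = 0 (b = -5*(-6 + 6) = -5*0 = 0)
b*z = 0*(30321/1820) = 0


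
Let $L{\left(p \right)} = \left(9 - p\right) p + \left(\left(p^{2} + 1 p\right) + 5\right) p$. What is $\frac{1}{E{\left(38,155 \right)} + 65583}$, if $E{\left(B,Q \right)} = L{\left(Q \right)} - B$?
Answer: $\frac{1}{3791590} \approx 2.6374 \cdot 10^{-7}$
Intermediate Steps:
$L{\left(p \right)} = p \left(9 - p\right) + p \left(5 + p + p^{2}\right)$ ($L{\left(p \right)} = p \left(9 - p\right) + \left(\left(p^{2} + p\right) + 5\right) p = p \left(9 - p\right) + \left(\left(p + p^{2}\right) + 5\right) p = p \left(9 - p\right) + \left(5 + p + p^{2}\right) p = p \left(9 - p\right) + p \left(5 + p + p^{2}\right)$)
$E{\left(B,Q \right)} = - B + Q \left(14 + Q^{2}\right)$ ($E{\left(B,Q \right)} = Q \left(14 + Q^{2}\right) - B = - B + Q \left(14 + Q^{2}\right)$)
$\frac{1}{E{\left(38,155 \right)} + 65583} = \frac{1}{\left(\left(-1\right) 38 + 155 \left(14 + 155^{2}\right)\right) + 65583} = \frac{1}{\left(-38 + 155 \left(14 + 24025\right)\right) + 65583} = \frac{1}{\left(-38 + 155 \cdot 24039\right) + 65583} = \frac{1}{\left(-38 + 3726045\right) + 65583} = \frac{1}{3726007 + 65583} = \frac{1}{3791590}$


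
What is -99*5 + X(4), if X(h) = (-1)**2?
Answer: -494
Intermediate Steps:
X(h) = 1
-99*5 + X(4) = -99*5 + 1 = -495 + 1 = -494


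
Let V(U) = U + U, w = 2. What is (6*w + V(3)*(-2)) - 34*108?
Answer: -3672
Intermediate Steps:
V(U) = 2*U
(6*w + V(3)*(-2)) - 34*108 = (6*2 + (2*3)*(-2)) - 34*108 = (12 + 6*(-2)) - 3672 = (12 - 12) - 3672 = 0 - 3672 = -3672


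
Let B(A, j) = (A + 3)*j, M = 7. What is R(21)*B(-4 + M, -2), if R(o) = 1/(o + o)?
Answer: -2/7 ≈ -0.28571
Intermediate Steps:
R(o) = 1/(2*o)
B(A, j) = j*(3 + A) (B(A, j) = (3 + A)*j = j*(3 + A))
R(21)*B(-4 + M, -2) = ((1/2)/21)*(-2*(3 + (-4 + 7))) = ((1/2)*(1/21))*(-2*(3 + 3)) = (-2*6)/42 = (1/42)*(-12) = -2/7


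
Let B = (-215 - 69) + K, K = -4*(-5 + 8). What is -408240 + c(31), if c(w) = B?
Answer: -408536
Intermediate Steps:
K = -12 (K = -4*3 = -12)
B = -296 (B = (-215 - 69) - 12 = -284 - 12 = -296)
c(w) = -296
-408240 + c(31) = -408240 - 296 = -408536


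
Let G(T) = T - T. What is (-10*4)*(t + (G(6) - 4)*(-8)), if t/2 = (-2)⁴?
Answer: -2560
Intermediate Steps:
G(T) = 0
t = 32 (t = 2*(-2)⁴ = 2*16 = 32)
(-10*4)*(t + (G(6) - 4)*(-8)) = (-10*4)*(32 + (0 - 4)*(-8)) = -40*(32 - 4*(-8)) = -40*(32 + 32) = -40*64 = -2560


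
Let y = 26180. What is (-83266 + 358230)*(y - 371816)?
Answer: -95037457104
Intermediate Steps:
(-83266 + 358230)*(y - 371816) = (-83266 + 358230)*(26180 - 371816) = 274964*(-345636) = -95037457104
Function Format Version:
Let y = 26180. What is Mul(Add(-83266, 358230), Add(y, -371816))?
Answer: -95037457104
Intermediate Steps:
Mul(Add(-83266, 358230), Add(y, -371816)) = Mul(Add(-83266, 358230), Add(26180, -371816)) = Mul(274964, -345636) = -95037457104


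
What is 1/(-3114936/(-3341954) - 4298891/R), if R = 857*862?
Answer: -112218865738/548435765545 ≈ -0.20462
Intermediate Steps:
R = 738734
1/(-3114936/(-3341954) - 4298891/R) = 1/(-3114936/(-3341954) - 4298891/738734) = 1/(-3114936*(-1/3341954) - 4298891*1/738734) = 1/(141588/151907 - 4298891/738734) = 1/(-548435765545/112218865738) = -112218865738/548435765545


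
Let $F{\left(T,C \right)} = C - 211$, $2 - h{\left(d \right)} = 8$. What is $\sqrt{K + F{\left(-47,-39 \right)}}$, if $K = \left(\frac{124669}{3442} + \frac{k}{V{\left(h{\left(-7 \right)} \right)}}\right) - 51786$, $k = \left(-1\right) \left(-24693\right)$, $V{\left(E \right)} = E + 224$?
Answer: $\frac{i \sqrt{1825867220306613}}{187589} \approx 227.79 i$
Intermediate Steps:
$h{\left(d \right)} = -6$ ($h{\left(d \right)} = 2 - 8 = -6$)
$F{\left(T,C \right)} = -211 + C$
$V{\left(E \right)} = 224 + E$
$k = 24693$
$K = - \frac{9686441167}{187589}$ ($K = \left(\frac{124669}{3442} + \frac{24693}{224 - 6}\right) - 51786 = \left(124669 \cdot \frac{1}{3442} + \frac{24693}{218}\right) - 51786 = \left(\frac{124669}{3442} + 24693 \cdot \frac{1}{218}\right) - 51786 = \left(\frac{124669}{3442} + \frac{24693}{218}\right) - 51786 = \frac{28042787}{187589} - 51786 = - \frac{9686441167}{187589} \approx -51637.0$)
$\sqrt{K + F{\left(-47,-39 \right)}} = \sqrt{- \frac{9686441167}{187589} - 250} = \sqrt{- \frac{9733338417}{187589}} = \frac{i \sqrt{1825867220306613}}{187589}$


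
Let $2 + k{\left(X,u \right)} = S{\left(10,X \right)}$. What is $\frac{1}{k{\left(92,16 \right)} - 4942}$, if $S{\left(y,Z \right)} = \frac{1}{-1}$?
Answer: $- \frac{1}{4945} \approx -0.00020222$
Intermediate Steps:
$S{\left(y,Z \right)} = -1$
$k{\left(X,u \right)} = -3$ ($k{\left(X,u \right)} = -2 - 1 = -3$)
$\frac{1}{k{\left(92,16 \right)} - 4942} = \frac{1}{-3 - 4942} = \frac{1}{-4945} = - \frac{1}{4945}$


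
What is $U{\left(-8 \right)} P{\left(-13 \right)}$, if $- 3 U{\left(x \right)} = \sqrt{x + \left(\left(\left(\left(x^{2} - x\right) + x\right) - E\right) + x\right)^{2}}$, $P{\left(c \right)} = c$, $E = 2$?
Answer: $\frac{26 \sqrt{727}}{3} \approx 233.68$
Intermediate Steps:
$U{\left(x \right)} = - \frac{\sqrt{x + \left(-2 + x + x^{2}\right)^{2}}}{3}$ ($U{\left(x \right)} = - \frac{\sqrt{x + \left(\left(\left(\left(x^{2} - x\right) + x\right) - 2\right) + x\right)^{2}}}{3} = - \frac{\sqrt{x + \left(\left(x^{2} - 2\right) + x\right)^{2}}}{3} = - \frac{\sqrt{x + \left(\left(-2 + x^{2}\right) + x\right)^{2}}}{3} = - \frac{\sqrt{x + \left(-2 + x + x^{2}\right)^{2}}}{3}$)
$U{\left(-8 \right)} P{\left(-13 \right)} = - \frac{\sqrt{-8 + \left(-2 - 8 + \left(-8\right)^{2}\right)^{2}}}{3} \left(-13\right) = - \frac{\sqrt{-8 + \left(-2 - 8 + 64\right)^{2}}}{3} \left(-13\right) = - \frac{\sqrt{-8 + 54^{2}}}{3} \left(-13\right) = - \frac{\sqrt{-8 + 2916}}{3} \left(-13\right) = - \frac{\sqrt{2908}}{3} \left(-13\right) = - \frac{2 \sqrt{727}}{3} \left(-13\right) = \frac{26 \sqrt{727}}{3}$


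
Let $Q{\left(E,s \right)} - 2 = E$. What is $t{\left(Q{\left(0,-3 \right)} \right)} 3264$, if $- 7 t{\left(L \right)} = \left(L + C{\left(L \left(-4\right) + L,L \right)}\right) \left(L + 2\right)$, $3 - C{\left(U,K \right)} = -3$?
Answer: $- \frac{104448}{7} \approx -14921.0$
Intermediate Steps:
$Q{\left(E,s \right)} = 2 + E$
$C{\left(U,K \right)} = 6$ ($C{\left(U,K \right)} = 3 - -3 = 3 + 3 = 6$)
$t{\left(L \right)} = - \frac{\left(2 + L\right) \left(6 + L\right)}{7}$ ($t{\left(L \right)} = - \frac{\left(L + 6\right) \left(L + 2\right)}{7} = - \frac{\left(6 + L\right) \left(2 + L\right)}{7} = - \frac{\left(2 + L\right) \left(6 + L\right)}{7}$)
$t{\left(Q{\left(0,-3 \right)} \right)} 3264 = \left(- \frac{12}{7} - \frac{8 \left(2 + 0\right)}{7} - \frac{\left(2 + 0\right)^{2}}{7}\right) 3264 = \left(- \frac{12}{7} - \frac{16}{7} - \frac{2^{2}}{7}\right) 3264 = \left(- \frac{12}{7} - \frac{16}{7} - \frac{4}{7}\right) 3264 = \left(- \frac{32}{7}\right) 3264 = - \frac{104448}{7}$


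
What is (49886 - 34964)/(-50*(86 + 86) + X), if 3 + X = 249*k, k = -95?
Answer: -7461/16129 ≈ -0.46258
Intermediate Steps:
X = -23658 (X = -3 + 249*(-95) = -3 - 23655 = -23658)
(49886 - 34964)/(-50*(86 + 86) + X) = (49886 - 34964)/(-50*(86 + 86) - 23658) = 14922/(-50*172 - 23658) = 14922/(-8600 - 23658) = 14922/(-32258) = 14922*(-1/32258) = -7461/16129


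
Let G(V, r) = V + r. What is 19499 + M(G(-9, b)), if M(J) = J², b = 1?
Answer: 19563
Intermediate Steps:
19499 + M(G(-9, b)) = 19499 + (-9 + 1)² = 19499 + (-8)² = 19499 + 64 = 19563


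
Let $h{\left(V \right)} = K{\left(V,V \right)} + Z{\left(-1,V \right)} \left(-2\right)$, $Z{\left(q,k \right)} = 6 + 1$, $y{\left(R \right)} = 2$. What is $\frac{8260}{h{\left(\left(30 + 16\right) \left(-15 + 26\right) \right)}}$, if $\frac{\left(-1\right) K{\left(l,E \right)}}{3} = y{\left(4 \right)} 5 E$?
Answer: $- \frac{4130}{7597} \approx -0.54364$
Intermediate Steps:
$Z{\left(q,k \right)} = 7$
$K{\left(l,E \right)} = - 30 E$ ($K{\left(l,E \right)} = - 3 \cdot 2 \cdot 5 E = - 3 \cdot 10 E = - 30 E$)
$h{\left(V \right)} = -14 - 30 V$ ($h{\left(V \right)} = - 30 V + 7 \left(-2\right) = - 30 V - 14 = -14 - 30 V$)
$\frac{8260}{h{\left(\left(30 + 16\right) \left(-15 + 26\right) \right)}} = \frac{8260}{-14 - 30 \left(30 + 16\right) \left(-15 + 26\right)} = \frac{8260}{-14 - 30 \cdot 46 \cdot 11} = \frac{8260}{-14 - 15180} = \frac{8260}{-15194} = 8260 \left(- \frac{1}{15194}\right) = - \frac{4130}{7597}$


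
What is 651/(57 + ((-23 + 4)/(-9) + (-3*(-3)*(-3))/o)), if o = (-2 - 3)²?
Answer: 146475/13057 ≈ 11.218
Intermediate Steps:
o = 25 (o = (-5)² = 25)
651/(57 + ((-23 + 4)/(-9) + (-3*(-3)*(-3))/o)) = 651/(57 + ((-23 + 4)/(-9) + (-3*(-3)*(-3))/25)) = 651/(57 + (-19*(-⅑) + (9*(-3))*(1/25))) = 651/(57 + (19/9 - 27*1/25)) = 651/(57 + (19/9 - 27/25)) = 651/(57 + 232/225) = 651/(13057/225) = 651*(225/13057) = 146475/13057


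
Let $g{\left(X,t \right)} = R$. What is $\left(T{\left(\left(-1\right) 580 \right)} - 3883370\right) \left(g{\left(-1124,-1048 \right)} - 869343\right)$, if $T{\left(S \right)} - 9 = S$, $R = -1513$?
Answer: $3382353323496$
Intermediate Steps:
$T{\left(S \right)} = 9 + S$
$g{\left(X,t \right)} = -1513$
$\left(T{\left(\left(-1\right) 580 \right)} - 3883370\right) \left(g{\left(-1124,-1048 \right)} - 869343\right) = \left(\left(9 - 580\right) - 3883370\right) \left(-1513 - 869343\right) = \left(\left(9 - 580\right) - 3883370\right) \left(-870856\right) = \left(-571 - 3883370\right) \left(-870856\right) = \left(-3883941\right) \left(-870856\right) = 3382353323496$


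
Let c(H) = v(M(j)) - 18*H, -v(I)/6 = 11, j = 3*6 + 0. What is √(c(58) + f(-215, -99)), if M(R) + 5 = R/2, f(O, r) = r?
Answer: I*√1209 ≈ 34.771*I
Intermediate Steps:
j = 18 (j = 18 + 0 = 18)
M(R) = -5 + R/2
v(I) = -66 (v(I) = -6*11 = -66)
c(H) = -66 - 18*H
√(c(58) + f(-215, -99)) = √((-66 - 18*58) - 99) = √((-66 - 1044) - 99) = √(-1110 - 99) = √(-1209) = I*√1209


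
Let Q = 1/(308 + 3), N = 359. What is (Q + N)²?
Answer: 12465722500/96721 ≈ 1.2888e+5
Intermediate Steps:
Q = 1/311 ≈ 0.0032154
(Q + N)² = (1/311 + 359)² = (111650/311)² = 12465722500/96721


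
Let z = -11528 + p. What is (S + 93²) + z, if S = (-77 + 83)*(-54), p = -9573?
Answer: -12776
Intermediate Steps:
z = -21101 (z = -11528 - 9573 = -21101)
S = -324 (S = 6*(-54) = -324)
(S + 93²) + z = (-324 + 93²) - 21101 = (-324 + 8649) - 21101 = 8325 - 21101 = -12776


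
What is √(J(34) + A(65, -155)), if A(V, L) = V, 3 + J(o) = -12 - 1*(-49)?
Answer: 3*√11 ≈ 9.9499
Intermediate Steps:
J(o) = 34 (J(o) = -3 + (-12 - 1*(-49)) = -3 + (-12 + 49) = -3 + 37 = 34)
√(J(34) + A(65, -155)) = √(34 + 65) = √99 = 3*√11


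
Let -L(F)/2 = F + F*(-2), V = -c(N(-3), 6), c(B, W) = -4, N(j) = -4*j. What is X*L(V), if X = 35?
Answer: 280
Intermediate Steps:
V = 4 (V = -1*(-4) = 4)
L(F) = 2*F (L(F) = -2*(F + F*(-2)) = -2*(F - 2*F) = -(-2)*F = 2*F)
X*L(V) = 35*(2*4) = 35*8 = 280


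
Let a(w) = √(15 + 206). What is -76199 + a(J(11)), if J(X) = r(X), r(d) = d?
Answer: -76199 + √221 ≈ -76184.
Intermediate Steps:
J(X) = X
a(w) = √221
-76199 + a(J(11)) = -76199 + √221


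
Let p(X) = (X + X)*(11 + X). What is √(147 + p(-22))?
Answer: √631 ≈ 25.120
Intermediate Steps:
p(X) = 2*X*(11 + X) (p(X) = (2*X)*(11 + X) = 2*X*(11 + X))
√(147 + p(-22)) = √(147 + 2*(-22)*(11 - 22)) = √(147 + 2*(-22)*(-11)) = √(147 + 484) = √631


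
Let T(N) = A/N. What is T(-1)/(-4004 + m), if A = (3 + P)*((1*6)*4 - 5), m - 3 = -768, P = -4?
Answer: -1/251 ≈ -0.0039841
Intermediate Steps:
m = -765 (m = 3 - 768 = -765)
A = -19 (A = (3 - 4)*((1*6)*4 - 5) = -(6*4 - 5) = -(24 - 5) = -1*19 = -19)
T(N) = -19/N
T(-1)/(-4004 + m) = (-19/(-1))/(-4004 - 765) = (-19*(-1))/(-4769) = -1/4769*19 = -1/251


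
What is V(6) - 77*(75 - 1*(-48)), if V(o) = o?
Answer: -9465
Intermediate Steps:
V(6) - 77*(75 - 1*(-48)) = 6 - 77*(75 - 1*(-48)) = 6 - 77*(75 + 48) = 6 - 77*123 = 6 - 9471 = -9465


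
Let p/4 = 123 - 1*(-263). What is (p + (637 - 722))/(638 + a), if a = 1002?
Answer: 1459/1640 ≈ 0.88963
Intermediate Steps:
p = 1544 (p = 4*(123 - 1*(-263)) = 4*(123 + 263) = 4*386 = 1544)
(p + (637 - 722))/(638 + a) = (1544 + (637 - 722))/(638 + 1002) = (1544 - 85)/1640 = (1/1640)*1459 = 1459/1640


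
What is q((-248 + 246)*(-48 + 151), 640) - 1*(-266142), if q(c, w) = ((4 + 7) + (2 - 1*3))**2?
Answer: 266242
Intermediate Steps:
q(c, w) = 100 (q(c, w) = (11 + (2 - 3))**2 = (11 - 1)**2 = 10**2 = 100)
q((-248 + 246)*(-48 + 151), 640) - 1*(-266142) = 100 - 1*(-266142) = 100 + 266142 = 266242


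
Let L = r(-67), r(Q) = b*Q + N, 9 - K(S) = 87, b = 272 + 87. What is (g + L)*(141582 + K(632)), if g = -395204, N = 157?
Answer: -59304326400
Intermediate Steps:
b = 359
K(S) = -78 (K(S) = 9 - 1*87 = 9 - 87 = -78)
r(Q) = 157 + 359*Q (r(Q) = 359*Q + 157 = 157 + 359*Q)
L = -23896 (L = 157 + 359*(-67) = 157 - 24053 = -23896)
(g + L)*(141582 + K(632)) = (-395204 - 23896)*(141582 - 78) = -419100*141504 = -59304326400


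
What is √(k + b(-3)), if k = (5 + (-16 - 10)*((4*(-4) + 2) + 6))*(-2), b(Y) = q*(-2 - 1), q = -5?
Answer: I*√411 ≈ 20.273*I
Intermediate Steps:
b(Y) = 15 (b(Y) = -5*(-2 - 1) = -5*(-3) = 15)
k = -426 (k = (5 - 26*((-16 + 2) + 6))*(-2) = (5 - 26*(-14 + 6))*(-2) = (5 - 26*(-8))*(-2) = (5 + 208)*(-2) = 213*(-2) = -426)
√(k + b(-3)) = √(-426 + 15) = √(-411) = I*√411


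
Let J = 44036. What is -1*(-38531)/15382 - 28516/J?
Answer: 314529501/169340438 ≈ 1.8574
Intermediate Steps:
-1*(-38531)/15382 - 28516/J = -1*(-38531)/15382 - 28516/44036 = 38531*(1/15382) - 28516*1/44036 = 38531/15382 - 7129/11009 = 314529501/169340438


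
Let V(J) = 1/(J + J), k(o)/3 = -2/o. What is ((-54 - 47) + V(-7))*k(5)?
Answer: 849/7 ≈ 121.29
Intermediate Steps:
k(o) = -6/o (k(o) = 3*(-2/o) = -6/o)
V(J) = 1/(2*J)
((-54 - 47) + V(-7))*k(5) = ((-54 - 47) + (½)/(-7))*(-6/5) = (-101 + (½)*(-⅐))*(-6*⅕) = (-101 - 1/14)*(-6/5) = -1415/14*(-6/5) = 849/7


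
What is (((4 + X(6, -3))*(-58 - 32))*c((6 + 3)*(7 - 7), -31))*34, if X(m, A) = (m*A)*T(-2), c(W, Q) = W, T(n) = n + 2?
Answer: 0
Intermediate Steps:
T(n) = 2 + n
X(m, A) = 0 (X(m, A) = (m*A)*(2 - 2) = (A*m)*0 = 0)
(((4 + X(6, -3))*(-58 - 32))*c((6 + 3)*(7 - 7), -31))*34 = (((4 + 0)*(-58 - 32))*((6 + 3)*(7 - 7)))*34 = ((4*(-90))*(9*0))*34 = -360*0*34 = 0*34 = 0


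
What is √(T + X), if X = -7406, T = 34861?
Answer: 17*√95 ≈ 165.70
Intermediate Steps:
√(T + X) = √(34861 - 7406) = √27455 = 17*√95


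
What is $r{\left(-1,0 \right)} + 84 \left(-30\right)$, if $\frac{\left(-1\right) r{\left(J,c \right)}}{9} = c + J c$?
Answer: $-2520$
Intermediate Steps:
$r{\left(J,c \right)} = - 9 c - 9 J c$ ($r{\left(J,c \right)} = - 9 \left(c + J c\right) = - 9 c - 9 J c$)
$r{\left(-1,0 \right)} + 84 \left(-30\right) = \left(-9\right) 0 \left(1 - 1\right) + 84 \left(-30\right) = \left(-9\right) 0 \cdot 0 - 2520 = 0 - 2520 = -2520$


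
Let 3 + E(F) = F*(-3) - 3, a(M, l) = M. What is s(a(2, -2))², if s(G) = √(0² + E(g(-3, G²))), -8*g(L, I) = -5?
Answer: -63/8 ≈ -7.8750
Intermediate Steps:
g(L, I) = 5/8 (g(L, I) = -⅛*(-5) = 5/8)
E(F) = -6 - 3*F (E(F) = -3 + (F*(-3) - 3) = -3 + (-3*F - 3) = -3 + (-3 - 3*F) = -6 - 3*F)
s(G) = 3*I*√14/4 (s(G) = √(0² + (-6 - 3*5/8)) = √(0 + (-6 - 15/8)) = √(0 - 63/8) = √(-63/8) = 3*I*√14/4)
s(a(2, -2))² = (3*I*√14/4)² = -63/8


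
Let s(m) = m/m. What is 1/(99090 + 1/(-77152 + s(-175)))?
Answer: 77151/7644892589 ≈ 1.0092e-5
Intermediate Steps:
s(m) = 1
1/(99090 + 1/(-77152 + s(-175))) = 1/(99090 + 1/(-77152 + 1)) = 1/(99090 + 1/(-77151)) = 1/(99090 - 1/77151) = 1/(7644892589/77151) = 77151/7644892589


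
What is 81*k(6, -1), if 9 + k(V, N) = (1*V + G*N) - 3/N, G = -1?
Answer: 81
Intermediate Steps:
k(V, N) = -9 + V - N - 3/N (k(V, N) = -9 + ((1*V - N) - 3/N) = -9 + ((V - N) - 3/N) = -9 + (V - N - 3/N) = -9 + V - N - 3/N)
81*k(6, -1) = 81*(-9 + 6 - 1*(-1) - 3/(-1)) = 81*(-9 + 6 + 1 - 3*(-1)) = 81*(-9 + 6 + 1 + 3) = 81*1 = 81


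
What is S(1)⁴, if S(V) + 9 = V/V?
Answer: 4096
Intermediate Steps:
S(V) = -8 (S(V) = -9 + V/V = -9 + 1 = -8)
S(1)⁴ = (-8)⁴ = 4096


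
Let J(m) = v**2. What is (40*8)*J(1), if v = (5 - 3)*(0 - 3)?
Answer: 11520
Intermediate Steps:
v = -6 (v = 2*(-3) = -6)
J(m) = 36 (J(m) = (-6)**2 = 36)
(40*8)*J(1) = (40*8)*36 = 320*36 = 11520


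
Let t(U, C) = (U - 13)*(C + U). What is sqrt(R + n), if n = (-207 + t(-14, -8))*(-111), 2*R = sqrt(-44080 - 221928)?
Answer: sqrt(-42957 + I*sqrt(66502)) ≈ 0.6221 + 207.26*I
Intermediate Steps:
R = I*sqrt(66502) (R = sqrt(-44080 - 221928)/2 = sqrt(-266008)/2 = (2*I*sqrt(66502))/2 = I*sqrt(66502) ≈ 257.88*I)
t(U, C) = (-13 + U)*(C + U)
n = -42957 (n = (-207 + ((-14)**2 - 13*(-8) - 13*(-14) - 8*(-14)))*(-111) = (-207 + (196 + 104 + 182 + 112))*(-111) = (-207 + 594)*(-111) = 387*(-111) = -42957)
sqrt(R + n) = sqrt(I*sqrt(66502) - 42957) = sqrt(-42957 + I*sqrt(66502))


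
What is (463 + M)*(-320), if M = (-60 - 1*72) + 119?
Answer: -144000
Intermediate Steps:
M = -13 (M = (-60 - 72) + 119 = -132 + 119 = -13)
(463 + M)*(-320) = (463 - 13)*(-320) = 450*(-320) = -144000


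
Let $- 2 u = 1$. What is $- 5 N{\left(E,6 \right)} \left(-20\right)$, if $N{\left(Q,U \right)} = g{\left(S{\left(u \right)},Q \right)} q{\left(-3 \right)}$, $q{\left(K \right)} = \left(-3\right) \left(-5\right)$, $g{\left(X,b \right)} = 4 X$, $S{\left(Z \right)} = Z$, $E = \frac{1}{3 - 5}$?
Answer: $-3000$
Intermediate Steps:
$u = - \frac{1}{2}$ ($u = \left(- \frac{1}{2}\right) 1 = - \frac{1}{2} \approx -0.5$)
$E = - \frac{1}{2}$ ($E = \frac{1}{-2} = - \frac{1}{2} \approx -0.5$)
$q{\left(K \right)} = 15$
$N{\left(Q,U \right)} = -30$ ($N{\left(Q,U \right)} = 4 \left(- \frac{1}{2}\right) 15 = \left(-2\right) 15 = -30$)
$- 5 N{\left(E,6 \right)} \left(-20\right) = \left(-5\right) \left(-30\right) \left(-20\right) = 150 \left(-20\right) = -3000$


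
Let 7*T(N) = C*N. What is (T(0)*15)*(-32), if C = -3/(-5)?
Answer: 0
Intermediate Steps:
C = 3/5 (C = -3*(-1/5) = 3/5 ≈ 0.60000)
T(N) = 3*N/35 (T(N) = (3*N/5)/7 = 3*N/35)
(T(0)*15)*(-32) = (((3/35)*0)*15)*(-32) = (0*15)*(-32) = 0*(-32) = 0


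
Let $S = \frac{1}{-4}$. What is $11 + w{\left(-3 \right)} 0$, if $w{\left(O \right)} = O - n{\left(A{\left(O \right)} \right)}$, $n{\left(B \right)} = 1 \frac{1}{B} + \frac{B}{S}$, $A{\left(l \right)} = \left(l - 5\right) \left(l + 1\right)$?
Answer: $11$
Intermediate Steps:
$S = - \frac{1}{4} \approx -0.25$
$A{\left(l \right)} = \left(1 + l\right) \left(-5 + l\right)$ ($A{\left(l \right)} = \left(-5 + l\right) \left(1 + l\right) = \left(1 + l\right) \left(-5 + l\right)$)
$n{\left(B \right)} = \frac{1}{B} - 4 B$ ($n{\left(B \right)} = 1 \frac{1}{B} + \frac{B}{- \frac{1}{4}} = \frac{1}{B} + B \left(-4\right) = \frac{1}{B} - 4 B$)
$w{\left(O \right)} = -20 - \frac{1}{-5 + O^{2} - 4 O} - 15 O + 4 O^{2}$ ($w{\left(O \right)} = O - \left(\frac{1}{-5 + O^{2} - 4 O} - 4 \left(-5 + O^{2} - 4 O\right)\right) = O - \left(\frac{1}{-5 + O^{2} - 4 O} + \left(20 - 4 O^{2} + 16 O\right)\right) = O - \left(20 + \frac{1}{-5 + O^{2} - 4 O} - 4 O^{2} + 16 O\right) = -20 - \frac{1}{-5 + O^{2} - 4 O} - 15 O + 4 O^{2}$)
$11 + w{\left(-3 \right)} 0 = 11 + \frac{1 + \left(-20 - -45 + 4 \left(-3\right)^{2}\right) \left(5 - \left(-3\right)^{2} + 4 \left(-3\right)\right)}{5 - \left(-3\right)^{2} + 4 \left(-3\right)} 0 = 11 + \frac{1 + \left(-20 + 45 + 4 \cdot 9\right) \left(5 - 9 - 12\right)}{5 - 9 - 12} \cdot 0 = 11 + \frac{1 + \left(-20 + 45 + 36\right) \left(5 - 9 - 12\right)}{5 - 9 - 12} \cdot 0 = 11 + \frac{1 + 61 \left(-16\right)}{-16} \cdot 0 = 11 + - \frac{1 - 976}{16} \cdot 0 = 11 + \left(- \frac{1}{16}\right) \left(-975\right) 0 = 11 + \frac{975}{16} \cdot 0 = 11 + 0 = 11$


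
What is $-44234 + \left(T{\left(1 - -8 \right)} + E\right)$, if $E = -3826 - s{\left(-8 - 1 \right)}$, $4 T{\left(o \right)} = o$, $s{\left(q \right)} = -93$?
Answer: $- \frac{191859}{4} \approx -47965.0$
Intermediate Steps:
$T{\left(o \right)} = \frac{o}{4}$
$E = -3733$ ($E = -3826 - -93 = -3826 + 93 = -3733$)
$-44234 + \left(T{\left(1 - -8 \right)} + E\right) = -44234 - \left(3733 - \frac{1 - -8}{4}\right) = -44234 - \left(3733 - \frac{1 + 8}{4}\right) = -44234 + \left(\frac{1}{4} \cdot 9 - 3733\right) = -44234 + \left(\frac{9}{4} - 3733\right) = -44234 - \frac{14923}{4} = - \frac{191859}{4}$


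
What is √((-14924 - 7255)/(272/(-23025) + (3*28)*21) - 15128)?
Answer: 7*I*√1053153070865447/1846174 ≈ 123.05*I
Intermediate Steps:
√((-14924 - 7255)/(272/(-23025) + (3*28)*21) - 15128) = √(-22179/(272*(-1/23025) + 84*21) - 15128) = √(-22179/(-272/23025 + 1764) - 15128) = √(-22179/40615828/23025 - 15128) = √(-22179*23025/40615828 - 15128) = √(-510671475/40615828 - 15128) = √(-614946917459/40615828) = 7*I*√1053153070865447/1846174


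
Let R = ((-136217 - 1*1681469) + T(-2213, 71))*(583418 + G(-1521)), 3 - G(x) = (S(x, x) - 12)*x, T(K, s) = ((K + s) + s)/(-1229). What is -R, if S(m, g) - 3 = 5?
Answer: 1289732767036751/1229 ≈ 1.0494e+12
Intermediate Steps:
T(K, s) = -2*s/1229 - K/1229 (T(K, s) = (K + 2*s)*(-1/1229) = -2*s/1229 - K/1229)
S(m, g) = 8 (S(m, g) = 3 + 5 = 8)
G(x) = 3 + 4*x (G(x) = 3 - (8 - 12)*x = 3 - (-4)*x = 3 + 4*x)
R = -1289732767036751/1229 (R = ((-136217 - 1*1681469) + (-2/1229*71 - 1/1229*(-2213)))*(583418 + (3 + 4*(-1521))) = ((-136217 - 1681469) + (-142/1229 + 2213/1229))*(583418 + (3 - 6084)) = (-1817686 + 2071/1229)*(583418 - 6081) = -2233934023/1229*577337 = -1289732767036751/1229 ≈ -1.0494e+12)
-R = -1*(-1289732767036751/1229) = 1289732767036751/1229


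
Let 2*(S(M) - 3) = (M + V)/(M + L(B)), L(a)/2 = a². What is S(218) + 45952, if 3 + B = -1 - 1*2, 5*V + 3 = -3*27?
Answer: 66635253/1450 ≈ 45955.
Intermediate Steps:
V = -84/5 (V = -⅗ + (-3*27)/5 = -⅗ + (⅕)*(-81) = -⅗ - 81/5 = -84/5 ≈ -16.800)
B = -6 (B = -3 + (-1 - 1*2) = -3 + (-1 - 2) = -3 - 3 = -6)
L(a) = 2*a²
S(M) = 3 + (-84/5 + M)/(2*(72 + M)) (S(M) = 3 + ((M - 84/5)/(M + 2*(-6)²))/2 = 3 + ((-84/5 + M)/(M + 2*36))/2 = 3 + ((-84/5 + M)/(M + 72))/2 = 3 + ((-84/5 + M)/(72 + M))/2 = 3 + (-84/5 + M)/(2*(72 + M)))
S(218) + 45952 = (2076 + 35*218)/(10*(72 + 218)) + 45952 = (⅒)*(2076 + 7630)/290 + 45952 = (⅒)*(1/290)*9706 + 45952 = 4853/1450 + 45952 = 66635253/1450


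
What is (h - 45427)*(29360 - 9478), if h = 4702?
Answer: -809694450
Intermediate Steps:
(h - 45427)*(29360 - 9478) = (4702 - 45427)*(29360 - 9478) = -40725*19882 = -809694450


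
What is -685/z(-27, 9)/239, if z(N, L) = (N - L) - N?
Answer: 685/2151 ≈ 0.31846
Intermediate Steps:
z(N, L) = -L
-685/z(-27, 9)/239 = -685/((-1*9))/239 = -685/(-9)*(1/239) = -685*(-1/9)*(1/239) = (685/9)*(1/239) = 685/2151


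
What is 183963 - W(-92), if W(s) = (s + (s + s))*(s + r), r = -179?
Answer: 109167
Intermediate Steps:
W(s) = 3*s*(-179 + s) (W(s) = (s + (s + s))*(s - 179) = (s + 2*s)*(-179 + s) = (3*s)*(-179 + s) = 3*s*(-179 + s))
183963 - W(-92) = 183963 - 3*(-92)*(-179 - 92) = 183963 - 3*(-92)*(-271) = 183963 - 1*74796 = 183963 - 74796 = 109167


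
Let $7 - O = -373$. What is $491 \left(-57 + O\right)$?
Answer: $158593$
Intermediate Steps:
$O = 380$ ($O = 7 - -373 = 7 + 373 = 380$)
$491 \left(-57 + O\right) = 491 \left(-57 + 380\right) = 491 \cdot 323 = 158593$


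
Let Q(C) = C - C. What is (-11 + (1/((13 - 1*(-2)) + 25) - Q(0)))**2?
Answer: 192721/1600 ≈ 120.45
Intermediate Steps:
Q(C) = 0
(-11 + (1/((13 - 1*(-2)) + 25) - Q(0)))**2 = (-11 + (1/((13 - 1*(-2)) + 25) - 1*0))**2 = (-11 + (1/((13 + 2) + 25) + 0))**2 = (-11 + (1/(15 + 25) + 0))**2 = (-11 + (1/40 + 0))**2 = (-11 + 1/40)**2 = (-439/40)**2 = 192721/1600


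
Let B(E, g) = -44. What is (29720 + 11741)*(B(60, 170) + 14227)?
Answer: 588041363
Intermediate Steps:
(29720 + 11741)*(B(60, 170) + 14227) = (29720 + 11741)*(-44 + 14227) = 41461*14183 = 588041363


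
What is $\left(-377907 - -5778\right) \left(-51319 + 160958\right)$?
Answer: $-40799851431$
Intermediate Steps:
$\left(-377907 - -5778\right) \left(-51319 + 160958\right) = \left(-377907 + \left(-147511 + 153289\right)\right) 109639 = \left(-377907 + 5778\right) 109639 = \left(-372129\right) 109639 = -40799851431$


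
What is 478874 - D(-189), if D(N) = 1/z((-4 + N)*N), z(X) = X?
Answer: 17467886897/36477 ≈ 4.7887e+5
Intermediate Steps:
D(N) = 1/(N*(-4 + N)) (D(N) = 1/((-4 + N)*N) = 1/(N*(-4 + N)))
478874 - D(-189) = 478874 - 1/((-189)*(-4 - 189)) = 478874 - (-1)/(189*(-193)) = 478874 - (-1)*(-1)/(189*193) = 478874 - 1*1/36477 = 478874 - 1/36477 = 17467886897/36477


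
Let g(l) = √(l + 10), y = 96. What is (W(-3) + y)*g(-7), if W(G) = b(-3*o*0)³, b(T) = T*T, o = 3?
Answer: 96*√3 ≈ 166.28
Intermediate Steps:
g(l) = √(10 + l)
b(T) = T²
W(G) = 0 (W(G) = ((-3*3*0)²)³ = ((-9*0)²)³ = (0²)³ = 0³ = 0)
(W(-3) + y)*g(-7) = (0 + 96)*√(10 - 7) = 96*√3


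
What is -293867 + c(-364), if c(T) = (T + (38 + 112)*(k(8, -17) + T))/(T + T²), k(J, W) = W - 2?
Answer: -19414646129/66066 ≈ -2.9387e+5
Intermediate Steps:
k(J, W) = -2 + W
c(T) = (-2850 + 151*T)/(T + T²) (c(T) = (T + (38 + 112)*((-2 - 17) + T))/(T + T²) = (T + 150*(-19 + T))/(T + T²) = (T + (-2850 + 150*T))/(T + T²) = (-2850 + 151*T)/(T + T²))
-293867 + c(-364) = -293867 + (-2850 + 151*(-364))/((-364)*(1 - 364)) = -293867 - 1/364*(-2850 - 54964)/(-363) = -293867 - 1/364*(-1/363)*(-57814) = -293867 - 28907/66066 = -19414646129/66066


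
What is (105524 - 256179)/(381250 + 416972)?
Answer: -150655/798222 ≈ -0.18874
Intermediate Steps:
(105524 - 256179)/(381250 + 416972) = -150655/798222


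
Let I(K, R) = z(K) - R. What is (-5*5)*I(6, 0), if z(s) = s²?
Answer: -900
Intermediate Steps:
I(K, R) = K² - R
(-5*5)*I(6, 0) = (-5*5)*(6² - 1*0) = -25*(36 + 0) = -25*36 = -900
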